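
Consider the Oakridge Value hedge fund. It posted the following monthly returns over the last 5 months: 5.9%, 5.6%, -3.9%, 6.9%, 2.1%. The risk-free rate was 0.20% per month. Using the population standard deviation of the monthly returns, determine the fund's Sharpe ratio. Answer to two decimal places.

r̄ = (5.9 + 5.6 − 3.9 + 6.9 + 2.1) / 5 = 16.60 / 5 = 3.3200%
Σ(r − r̄)² = (5.9 − 3.3200)² + (5.6 − 3.3200)² + … = 78.2880
σ = √[78.2880 / 5] = 3.9570%
Sharpe = (r̄ − rf) / σ = (3.3200 − 0.2) / 3.9570 = 3.1200 / 3.9570 = 0.7885

0.79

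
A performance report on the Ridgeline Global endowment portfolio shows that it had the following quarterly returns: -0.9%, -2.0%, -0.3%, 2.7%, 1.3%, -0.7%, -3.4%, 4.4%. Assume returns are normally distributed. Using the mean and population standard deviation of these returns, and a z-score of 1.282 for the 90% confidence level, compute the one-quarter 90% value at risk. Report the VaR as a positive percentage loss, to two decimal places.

Mean return μ = 1.10 / 8 = 0.1375%
Σ(r − μ)² = (-0.9 − 0.1375)² + (-2 − 0.1375)² + … = 45.1388
σ = √[45.1388 / 8] = 2.3754%
VaR = −(μ − z·σ) = −(0.1375 − 1.282 × 2.3754) = −(-2.9078) = 2.9078%

2.91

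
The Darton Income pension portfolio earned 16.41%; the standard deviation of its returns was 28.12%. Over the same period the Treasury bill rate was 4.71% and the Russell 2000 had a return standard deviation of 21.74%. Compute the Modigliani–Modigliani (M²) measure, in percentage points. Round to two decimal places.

Sharpe = (Rp − Rf) / σp = (16.41% − 4.71%) / 28.12% = 0.4161
M² = Rf + Sharpe × σm = 4.71% + 0.4161 × 21.74% = 13.7560%

13.76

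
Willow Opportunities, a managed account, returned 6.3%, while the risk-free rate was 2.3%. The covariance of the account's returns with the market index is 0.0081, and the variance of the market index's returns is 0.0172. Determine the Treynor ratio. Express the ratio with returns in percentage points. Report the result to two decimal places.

β = Cov / Var = 0.0081 / 0.0172 = 0.4709
Treynor = (Rp − Rf) / β = (6.3% − 2.3%) / 0.4709 = 4.00 / 0.4709 = 8.4944

8.49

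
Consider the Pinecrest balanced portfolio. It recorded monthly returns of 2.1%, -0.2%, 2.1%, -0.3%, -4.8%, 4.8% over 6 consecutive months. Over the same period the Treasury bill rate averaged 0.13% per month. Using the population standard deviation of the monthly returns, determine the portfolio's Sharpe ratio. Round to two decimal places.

μ = (2.1 − 0.2 + 2.1 − 0.3 − 4.8 + 4.8) / 6 = 3.70 / 6 = 0.6167%
Population std dev = √[52.7483 / 6] = 2.9650%
Sharpe = (μ − rf) / σ = (0.6167 − 0.13) / 2.9650 = 0.4867 / 2.9650 = 0.1641

0.16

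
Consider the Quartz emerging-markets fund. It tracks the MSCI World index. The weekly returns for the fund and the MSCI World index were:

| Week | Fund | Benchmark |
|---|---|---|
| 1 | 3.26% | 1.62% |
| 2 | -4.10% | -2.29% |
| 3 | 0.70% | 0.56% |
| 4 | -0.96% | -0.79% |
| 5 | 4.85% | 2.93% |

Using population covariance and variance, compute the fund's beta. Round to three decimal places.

1.721

r̄p = 0.7500%,  r̄m = 0.4060%
Cov = Σ(rp − r̄p)(rm − r̄m) / 5 = 5.7017
Var(rm) = Σ(rm − r̄m)² / 5 = 3.3134
β = Cov / Var = 5.7017 / 3.3134 = 1.7208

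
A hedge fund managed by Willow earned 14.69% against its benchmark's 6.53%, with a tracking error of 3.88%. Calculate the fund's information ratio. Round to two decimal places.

2.10

IR = (Rp − Rb) / TE = (14.69% − 6.53%) / 3.88% = 8.16% / 3.88% = 2.1031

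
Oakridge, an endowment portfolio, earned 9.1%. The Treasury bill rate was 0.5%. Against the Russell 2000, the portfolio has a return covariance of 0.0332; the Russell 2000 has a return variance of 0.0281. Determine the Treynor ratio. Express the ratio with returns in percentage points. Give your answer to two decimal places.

7.28

β = Cov / Var = 0.0332 / 0.0281 = 1.1815
Treynor = (Rp − Rf) / β = (9.1% − 0.5%) / 1.1815 = 8.60 / 1.1815 = 7.2789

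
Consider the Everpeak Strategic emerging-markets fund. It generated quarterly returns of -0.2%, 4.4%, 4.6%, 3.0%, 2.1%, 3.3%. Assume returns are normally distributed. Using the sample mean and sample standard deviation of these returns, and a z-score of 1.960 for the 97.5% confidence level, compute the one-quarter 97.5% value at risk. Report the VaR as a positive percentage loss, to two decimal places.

Mean return r̄ = 17.20 / 6 = 2.8667%
Σ(r − r̄)² = (-0.2 − 2.8667)² + (4.4 − 2.8667)² + … = 15.5533
σ = √[15.5533 / 5] = 1.7637%
VaR = −(r̄ − z·σ) = −(2.8667 − 1.960 × 1.7637) = −(-0.5902) = 0.5902%

0.59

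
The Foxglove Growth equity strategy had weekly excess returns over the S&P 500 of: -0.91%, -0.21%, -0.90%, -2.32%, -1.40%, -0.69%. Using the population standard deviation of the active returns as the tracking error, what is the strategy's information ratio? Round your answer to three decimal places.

r̄ = (-0.91 − 0.21 − 0.9 − 2.32 − 1.4 − 0.69) / 6 = -1.0717%
Σ(r − r̄)² = (-0.91 − (-1.0717))² + (-0.21 − (-1.0717))² + … = 2.6099
σ = √[2.6099 / 6] = 0.6595%
IR = r̄ / tracking error = -1.0717 / 0.6595 = -1.6250

-1.625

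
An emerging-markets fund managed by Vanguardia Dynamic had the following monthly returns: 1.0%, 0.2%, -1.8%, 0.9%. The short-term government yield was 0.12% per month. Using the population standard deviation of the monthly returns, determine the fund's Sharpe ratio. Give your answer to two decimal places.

-0.04

μ = (1 + 0.2 − 1.8 + 0.9) / 4 = 0.30 / 4 = 0.0750%
Population std dev = √[5.0675 / 4] = 1.1256%
Sharpe = (μ − rf) / σ = (0.0750 − 0.12) / 1.1256 = -0.0450 / 1.1256 = -0.0400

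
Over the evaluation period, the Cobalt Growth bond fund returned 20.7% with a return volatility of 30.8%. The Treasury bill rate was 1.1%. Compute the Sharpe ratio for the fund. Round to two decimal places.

Sharpe = (Rp − Rf) / σp = (20.7% − 1.1%) / 30.8% = 19.60% / 30.8% = 0.6364

0.64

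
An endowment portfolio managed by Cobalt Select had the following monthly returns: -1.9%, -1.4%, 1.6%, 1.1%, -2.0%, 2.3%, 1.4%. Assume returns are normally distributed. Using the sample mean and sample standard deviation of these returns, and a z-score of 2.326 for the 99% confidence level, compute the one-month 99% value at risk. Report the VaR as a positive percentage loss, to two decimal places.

μ = (-1.9 − 1.4 + 1.6 + 1.1 − 2 + 2.3 + 1.4) / 7 = 1.10 / 7 = 0.1571%
Σ(r − μ)² = (-1.9 − 0.1571)² + (-1.4 − 0.1571)² + … = 20.4171
σ = √[20.4171 / 6] = 1.8447%
VaR = −(μ − z·σ) = −(0.1571 − 2.326 × 1.8447) = −(-4.1337) = 4.1337%

4.13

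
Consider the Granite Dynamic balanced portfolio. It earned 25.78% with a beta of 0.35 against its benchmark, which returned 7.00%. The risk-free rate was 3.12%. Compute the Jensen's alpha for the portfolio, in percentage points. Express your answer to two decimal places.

21.30

CAPM expected return = Rf + β(Rm − Rf) = 3.12% + 0.35 × (7.00% − 3.12%) = 3.12 + 0.35 × 3.88 = 4.4780%
Jensen's α = Rp − E[R] = 25.78% − 4.4780% = 21.3020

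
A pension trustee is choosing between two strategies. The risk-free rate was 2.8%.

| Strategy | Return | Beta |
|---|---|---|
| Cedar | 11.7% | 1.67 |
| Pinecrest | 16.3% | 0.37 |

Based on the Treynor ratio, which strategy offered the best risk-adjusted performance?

Cedar: Treynor = (11.7% − 2.8%) / 1.67 = 5.329
Pinecrest: Treynor = (16.3% − 2.8%) / 0.37 = 36.486
Highest: Pinecrest (36.486).

Pinecrest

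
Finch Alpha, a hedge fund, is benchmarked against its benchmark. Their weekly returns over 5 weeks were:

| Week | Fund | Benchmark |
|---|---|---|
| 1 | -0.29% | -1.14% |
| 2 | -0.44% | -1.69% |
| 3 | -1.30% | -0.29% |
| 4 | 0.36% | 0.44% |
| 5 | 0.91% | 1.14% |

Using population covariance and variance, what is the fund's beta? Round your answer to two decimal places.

0.46

r̄p = -0.1520%,  r̄m = -0.3080%
Cov = Σ(rp − r̄p)(rm − r̄m) / 5 = 0.4826
Var(rm) = Σ(rm − r̄m)² / 5 = 1.0517
β = Cov / Var = 0.4826 / 1.0517 = 0.4589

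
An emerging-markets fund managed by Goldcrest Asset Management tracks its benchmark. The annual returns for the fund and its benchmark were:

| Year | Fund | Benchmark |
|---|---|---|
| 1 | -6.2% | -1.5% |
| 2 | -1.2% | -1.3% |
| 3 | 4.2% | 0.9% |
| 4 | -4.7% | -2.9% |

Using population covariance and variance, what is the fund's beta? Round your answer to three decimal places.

2.539

r̄p = -1.9750%,  r̄m = -1.2000%
Cov = Σ(rp − r̄p)(rm − r̄m) / 4 = 4.6975
Var(rm) = Σ(rm − r̄m)² / 4 = 1.8500
β = Cov / Var = 4.6975 / 1.8500 = 2.5392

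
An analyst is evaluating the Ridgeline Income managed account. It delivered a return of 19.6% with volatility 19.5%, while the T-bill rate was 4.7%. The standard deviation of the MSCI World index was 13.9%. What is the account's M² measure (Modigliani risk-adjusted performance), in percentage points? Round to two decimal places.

15.32

Sharpe = (Rp − Rf) / σp = (19.6% − 4.7%) / 19.5% = 0.7641
M² = Rf + Sharpe × σm = 4.7% + 0.7641 × 13.9% = 15.3210%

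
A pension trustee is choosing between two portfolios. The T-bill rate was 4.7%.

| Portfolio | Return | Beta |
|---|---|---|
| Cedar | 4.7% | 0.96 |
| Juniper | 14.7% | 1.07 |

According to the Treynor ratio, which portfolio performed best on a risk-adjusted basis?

Cedar: Treynor = (4.7% − 4.7%) / 0.96 = 0.000
Juniper: Treynor = (14.7% − 4.7%) / 1.07 = 9.346
Highest: Juniper (9.346).

Juniper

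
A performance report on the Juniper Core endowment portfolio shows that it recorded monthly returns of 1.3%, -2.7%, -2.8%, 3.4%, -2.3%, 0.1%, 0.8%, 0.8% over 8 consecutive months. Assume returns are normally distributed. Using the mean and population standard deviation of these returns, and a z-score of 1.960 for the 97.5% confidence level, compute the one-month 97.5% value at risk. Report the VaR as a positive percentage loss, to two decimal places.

4.26

μ = (1.3 − 2.7 − 2.8 + 3.4 − 2.3 + 0.1 + 0.8 + 0.8) / 8 = -1.40 / 8 = -0.1750%
Σ(r − μ)² = 34.7150; population σ = √(34.7150/8) = 2.0831%
VaR = −(μ − z·σ) = −(-0.1750 − 1.960 × 2.0831) = −(-4.2579) = 4.2579%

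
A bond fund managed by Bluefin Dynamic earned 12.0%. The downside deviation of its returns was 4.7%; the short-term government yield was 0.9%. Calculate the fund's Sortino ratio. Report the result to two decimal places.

2.36

Sortino = (Rp − Rf) / σd = (12.0% − 0.9%) / 4.7% = 11.10% / 4.7% = 2.3617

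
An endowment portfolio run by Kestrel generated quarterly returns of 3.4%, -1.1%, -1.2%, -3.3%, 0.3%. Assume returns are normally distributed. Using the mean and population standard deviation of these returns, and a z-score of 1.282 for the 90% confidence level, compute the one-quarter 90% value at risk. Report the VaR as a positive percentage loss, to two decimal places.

μ = (3.4 − 1.1 − 1.2 − 3.3 + 0.3) / 5 = -1.90 / 5 = -0.3800%
Σ(r − μ)² = 24.4680; population σ = √(24.4680/5) = 2.2121%
VaR = −(μ − z·σ) = −(-0.3800 − 1.282 × 2.2121) = −(-3.2159) = 3.2159%

3.22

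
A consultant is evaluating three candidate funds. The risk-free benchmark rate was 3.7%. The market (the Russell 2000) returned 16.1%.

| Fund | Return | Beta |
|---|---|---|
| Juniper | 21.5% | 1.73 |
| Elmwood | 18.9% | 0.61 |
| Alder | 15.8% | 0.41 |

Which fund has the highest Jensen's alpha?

Elmwood

Juniper: α = 21.5% − [3.7% + 1.73 × (16.1% − 3.7%)] = -3.652
Elmwood: α = 18.9% − [3.7% + 0.61 × (16.1% − 3.7%)] = 7.636
Alder: α = 15.8% − [3.7% + 0.41 × (16.1% − 3.7%)] = 7.016
Highest: Elmwood (7.636).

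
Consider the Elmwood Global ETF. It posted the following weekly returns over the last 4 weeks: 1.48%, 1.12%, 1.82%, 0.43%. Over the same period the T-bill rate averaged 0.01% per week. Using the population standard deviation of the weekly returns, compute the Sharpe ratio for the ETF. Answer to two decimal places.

2.33

r̄ = (1.48 + 1.12 + 1.82 + 0.43) / 4 = 1.2125%
Population std dev = √[1.0615 / 4] = 0.5151%
Sharpe = (r̄ − rf) / σ = (1.2125 − 0.01) / 0.5151 = 1.2025 / 0.5151 = 2.3345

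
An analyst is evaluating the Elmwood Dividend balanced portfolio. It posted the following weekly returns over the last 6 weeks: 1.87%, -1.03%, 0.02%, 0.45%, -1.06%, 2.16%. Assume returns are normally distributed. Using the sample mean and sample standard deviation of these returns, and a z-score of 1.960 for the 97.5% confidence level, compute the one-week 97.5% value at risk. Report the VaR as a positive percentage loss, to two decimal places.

Mean return μ = 2.410 / 6 = 0.4017%
Sample std dev = √[9.5819 / 5] = 1.3843%
VaR = −(μ − z·σ) = −(0.4017 − 1.960 × 1.3843) = −(-2.3115) = 2.3115%

2.31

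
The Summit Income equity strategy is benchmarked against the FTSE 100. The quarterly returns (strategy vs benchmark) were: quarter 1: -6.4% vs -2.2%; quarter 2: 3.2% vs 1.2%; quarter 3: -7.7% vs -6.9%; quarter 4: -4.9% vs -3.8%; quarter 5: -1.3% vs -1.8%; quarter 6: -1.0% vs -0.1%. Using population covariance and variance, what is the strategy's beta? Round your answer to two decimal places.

1.25

r̄p = -3.0167%,  r̄m = -2.2667%
Cov = Σ(rp − r̄p)(rm − r̄m) / 6 = 8.5139
Var(rm) = Σ(rm − r̄m)² / 6 = 6.7922
β = Cov / Var = 8.5139 / 6.7922 = 1.2535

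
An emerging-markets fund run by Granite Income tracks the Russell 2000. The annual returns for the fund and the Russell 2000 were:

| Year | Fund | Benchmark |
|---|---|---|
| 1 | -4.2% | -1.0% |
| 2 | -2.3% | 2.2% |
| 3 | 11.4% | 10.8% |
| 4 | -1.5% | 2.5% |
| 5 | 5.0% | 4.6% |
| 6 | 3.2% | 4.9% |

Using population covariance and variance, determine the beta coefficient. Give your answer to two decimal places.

r̄p = 1.9333%,  r̄m = 4.0000%
Cov = Σ(rp − r̄p)(rm − r̄m) / 6 = 18.4650
Var(rm) = Σ(rm − r̄m)² / 6 = 12.9833
β = Cov / Var = 18.4650 / 12.9833 = 1.4222

1.42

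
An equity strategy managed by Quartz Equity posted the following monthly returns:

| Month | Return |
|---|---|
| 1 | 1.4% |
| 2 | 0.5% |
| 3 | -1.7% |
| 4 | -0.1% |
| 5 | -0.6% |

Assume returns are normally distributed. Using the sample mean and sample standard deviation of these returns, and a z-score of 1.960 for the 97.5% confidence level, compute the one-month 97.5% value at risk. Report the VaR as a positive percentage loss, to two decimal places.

Mean return μ = -0.50 / 5 = -0.1000%
Sample σ = √[Σ(r − μ)² / 4] = √[5.4200 / 4] = √1.3550 = 1.1640%
VaR = −(μ − z·σ) = −(-0.1000 − 1.960 × 1.1640) = −(-2.3814) = 2.3814%

2.38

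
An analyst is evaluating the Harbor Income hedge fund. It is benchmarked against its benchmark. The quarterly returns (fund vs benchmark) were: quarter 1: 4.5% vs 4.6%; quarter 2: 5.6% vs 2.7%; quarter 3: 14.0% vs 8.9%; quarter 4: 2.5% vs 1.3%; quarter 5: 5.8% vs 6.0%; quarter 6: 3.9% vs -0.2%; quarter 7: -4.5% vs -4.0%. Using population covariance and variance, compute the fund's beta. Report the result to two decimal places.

r̄p = 4.5429%,  r̄m = 2.7571%
Cov = Σ(rp − r̄p)(rm − r̄m) / 7 = 18.2876
Var(rm) = Σ(rm − r̄m)² / 7 = 15.4539
β = Cov / Var = 18.2876 / 15.4539 = 1.1834

1.18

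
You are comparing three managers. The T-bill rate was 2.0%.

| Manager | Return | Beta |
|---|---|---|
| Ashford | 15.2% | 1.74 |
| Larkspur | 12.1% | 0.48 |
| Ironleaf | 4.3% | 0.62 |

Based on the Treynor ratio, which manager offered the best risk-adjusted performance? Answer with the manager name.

Ashford: Treynor = (15.2% − 2.0%) / 1.74 = 7.586
Larkspur: Treynor = (12.1% − 2.0%) / 0.48 = 21.042
Ironleaf: Treynor = (4.3% − 2.0%) / 0.62 = 3.710
Highest: Larkspur (21.042).

Larkspur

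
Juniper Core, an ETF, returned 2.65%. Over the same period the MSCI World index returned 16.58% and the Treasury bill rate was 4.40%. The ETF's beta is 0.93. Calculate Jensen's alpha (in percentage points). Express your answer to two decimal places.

-13.08

CAPM expected return = Rf + β(Rm − Rf) = 4.40% + 0.93 × (16.58% − 4.40%) = 4.4 + 0.93 × 12.18 = 15.7274%
Jensen's α = Rp − E[R] = 2.65% − 15.7274% = -13.0774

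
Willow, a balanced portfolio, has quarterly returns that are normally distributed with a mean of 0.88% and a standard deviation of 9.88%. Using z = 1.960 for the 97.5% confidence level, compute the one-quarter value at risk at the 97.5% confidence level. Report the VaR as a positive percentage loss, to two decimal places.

VaR (as % loss) = −(μ − z·σ) = −(0.88% − 1.960 × 9.88%) = −(-18.4848%) = 18.4848%

18.48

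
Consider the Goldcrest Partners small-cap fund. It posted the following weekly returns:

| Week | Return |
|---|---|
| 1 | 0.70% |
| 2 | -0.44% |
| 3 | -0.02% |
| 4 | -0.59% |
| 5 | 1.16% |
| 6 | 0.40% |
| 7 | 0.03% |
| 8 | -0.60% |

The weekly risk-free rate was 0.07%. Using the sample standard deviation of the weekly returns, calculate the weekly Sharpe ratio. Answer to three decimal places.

0.016

r̄ = (0.7 − 0.44 − 0.02 − 0.59 + 1.16 + 0.4 + 0.03 − 0.6) / 8 = 0.640 / 8 = 0.0800%
Σ(r − r̄)² = 2.8474; sample σ = √(2.8474/7) = 0.6378%
Sharpe = (r̄ − rf) / σ = (0.0800 − 0.07) / 0.6378 = 0.0100 / 0.6378 = 0.0157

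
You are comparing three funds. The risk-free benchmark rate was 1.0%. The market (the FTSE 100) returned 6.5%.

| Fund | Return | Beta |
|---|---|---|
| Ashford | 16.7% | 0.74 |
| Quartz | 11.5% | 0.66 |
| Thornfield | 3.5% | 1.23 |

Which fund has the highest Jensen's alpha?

Ashford

Ashford: α = 16.7% − [1.0% + 0.74 × (6.5% − 1.0%)] = 11.630
Quartz: α = 11.5% − [1.0% + 0.66 × (6.5% − 1.0%)] = 6.870
Thornfield: α = 3.5% − [1.0% + 1.23 × (6.5% − 1.0%)] = -4.265
Highest: Ashford (11.630).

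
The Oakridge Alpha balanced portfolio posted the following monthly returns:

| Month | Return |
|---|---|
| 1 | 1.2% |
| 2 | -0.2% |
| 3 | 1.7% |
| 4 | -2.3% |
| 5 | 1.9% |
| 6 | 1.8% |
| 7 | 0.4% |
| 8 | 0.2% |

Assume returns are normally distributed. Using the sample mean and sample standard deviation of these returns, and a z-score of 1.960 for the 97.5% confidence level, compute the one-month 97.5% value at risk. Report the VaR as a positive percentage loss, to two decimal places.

2.18

Mean return r̄ = 4.70 / 8 = 0.5875%
Σ(r − r̄)² = (1.2 − 0.5875)² + (-0.2 − 0.5875)² + … = 13.9488
sample σ = √(13.9488 / 7) = √1.9927 = 1.4116%
VaR = −(r̄ − z·σ) = −(0.5875 − 1.960 × 1.4116) = −(-2.1792) = 2.1792%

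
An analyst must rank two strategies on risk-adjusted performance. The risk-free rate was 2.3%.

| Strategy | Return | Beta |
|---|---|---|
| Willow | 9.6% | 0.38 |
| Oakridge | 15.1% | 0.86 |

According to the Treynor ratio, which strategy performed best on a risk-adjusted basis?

Willow

Willow: Treynor = (9.6% − 2.3%) / 0.38 = 19.211
Oakridge: Treynor = (15.1% − 2.3%) / 0.86 = 14.884
Highest: Willow (19.211).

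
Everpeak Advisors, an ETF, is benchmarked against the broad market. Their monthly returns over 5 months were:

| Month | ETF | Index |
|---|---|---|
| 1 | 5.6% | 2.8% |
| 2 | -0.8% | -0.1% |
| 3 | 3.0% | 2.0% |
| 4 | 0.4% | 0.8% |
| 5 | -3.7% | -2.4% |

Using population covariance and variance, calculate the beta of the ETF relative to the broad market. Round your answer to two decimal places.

1.73

r̄p = 0.9000%,  r̄m = 0.6200%
Cov = Σ(rp − r̄p)(rm − r̄m) / 5 = 5.6340
Var(rm) = Σ(rm − r̄m)² / 5 = 3.2656
β = Cov / Var = 5.6340 / 3.2656 = 1.7253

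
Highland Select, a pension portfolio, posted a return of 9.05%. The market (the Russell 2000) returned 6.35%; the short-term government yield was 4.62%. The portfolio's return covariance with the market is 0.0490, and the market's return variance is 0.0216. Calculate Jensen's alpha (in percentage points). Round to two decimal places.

β = Cov / Var = 0.0490 / 0.0216 = 2.2685
E[R] = Rf + β(Rm − Rf) = 4.62% + 2.2685 × (6.35% − 4.62%) = 8.5445%
α = Rp − E[R] = 9.05% − 8.5445% = 0.5055

0.51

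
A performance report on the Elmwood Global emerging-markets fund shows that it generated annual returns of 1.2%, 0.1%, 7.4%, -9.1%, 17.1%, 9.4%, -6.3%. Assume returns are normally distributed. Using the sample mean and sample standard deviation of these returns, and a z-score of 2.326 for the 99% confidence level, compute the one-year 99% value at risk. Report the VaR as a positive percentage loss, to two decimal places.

18.48

r̄ = (1.2 + 0.1 + 7.4 − 9.1 + 17.1 + 9.4 − 6.3) / 7 = 2.8286%
Σ(r − r̄)² = (1.2 − 2.8286)² + (0.1 − 2.8286)² + … = 503.4743
sample σ = √(503.4743 / 6) = √83.9124 = 9.1604%
VaR = −(r̄ − z·σ) = −(2.8286 − 2.326 × 9.1604) = −(-18.4785) = 18.4785%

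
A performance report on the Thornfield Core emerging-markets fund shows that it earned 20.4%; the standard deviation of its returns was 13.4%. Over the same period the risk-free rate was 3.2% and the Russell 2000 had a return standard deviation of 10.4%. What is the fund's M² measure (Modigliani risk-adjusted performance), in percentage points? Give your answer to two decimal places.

16.55

Sharpe = (Rp − Rf) / σp = (20.4% − 3.2%) / 13.4% = 1.2836
M² = Rf + Sharpe × σm = 3.2% + 1.2836 × 10.4% = 16.5494%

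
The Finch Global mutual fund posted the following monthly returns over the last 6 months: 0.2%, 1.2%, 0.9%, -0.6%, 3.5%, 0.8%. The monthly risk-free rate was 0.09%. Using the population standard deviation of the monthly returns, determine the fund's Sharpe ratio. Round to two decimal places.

r̄ = (0.2 + 1.2 + 0.9 − 0.6 + 3.5 + 0.8) / 6 = 6.00 / 6 = 1.0000%
Population std dev = √[9.5400 / 6] = 1.2610%
Sharpe = (r̄ − rf) / σ = (1.0000 − 0.09) / 1.2610 = 0.9100 / 1.2610 = 0.7216

0.72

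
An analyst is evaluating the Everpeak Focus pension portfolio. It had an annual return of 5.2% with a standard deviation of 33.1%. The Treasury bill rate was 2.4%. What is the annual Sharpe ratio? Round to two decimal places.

Sharpe = (Rp − Rf) / σp = (5.2% − 2.4%) / 33.1% = 2.80% / 33.1% = 0.0846

0.08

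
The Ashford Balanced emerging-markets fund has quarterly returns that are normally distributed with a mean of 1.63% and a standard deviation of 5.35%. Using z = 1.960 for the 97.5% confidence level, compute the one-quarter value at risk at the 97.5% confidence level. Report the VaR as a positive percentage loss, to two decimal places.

8.86

VaR (as % loss) = −(μ − z·σ) = −(1.63% − 1.960 × 5.35%) = −(-8.8560%) = 8.8560%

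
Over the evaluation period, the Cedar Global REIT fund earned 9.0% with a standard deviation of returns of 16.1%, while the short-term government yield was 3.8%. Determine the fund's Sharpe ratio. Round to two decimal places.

Sharpe = (Rp − Rf) / σp = (9.0% − 3.8%) / 16.1% = 5.20% / 16.1% = 0.3230

0.32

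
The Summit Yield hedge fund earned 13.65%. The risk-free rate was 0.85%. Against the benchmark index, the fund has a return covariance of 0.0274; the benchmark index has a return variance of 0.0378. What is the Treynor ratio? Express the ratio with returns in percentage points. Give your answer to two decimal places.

β = Cov / Var = 0.0274 / 0.0378 = 0.7249
Treynor = (Rp − Rf) / β = (13.65% − 0.85%) / 0.7249 = 12.80 / 0.7249 = 17.6576

17.66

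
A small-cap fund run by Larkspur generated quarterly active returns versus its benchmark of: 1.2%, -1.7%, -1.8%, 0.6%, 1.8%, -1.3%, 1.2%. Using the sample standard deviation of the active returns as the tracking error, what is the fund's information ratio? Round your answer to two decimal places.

Mean return μ = -0.00 / 7 = 0.0000%
Σ(r − μ)² = (1.2 − 0.0000)² + (-1.7 − 0.0000)² + … = 14.3000
σ = √[14.3000 / 6] = 1.5438%
IR = μ / tracking error = 0.0000 / 1.5438 = 0.0000

0.00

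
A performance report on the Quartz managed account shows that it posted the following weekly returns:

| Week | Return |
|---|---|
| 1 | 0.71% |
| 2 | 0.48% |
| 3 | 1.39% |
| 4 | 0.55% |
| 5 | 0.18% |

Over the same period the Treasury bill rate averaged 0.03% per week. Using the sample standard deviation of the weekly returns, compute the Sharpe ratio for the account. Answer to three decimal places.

r̄ = (0.71 + 0.48 + 1.39 + 0.55 + 0.18) / 5 = 3.310 / 5 = 0.6620%
Sample std dev = √[0.8103 / 4] = 0.4501%
Sharpe = (r̄ − rf) / σ = (0.6620 − 0.03) / 0.4501 = 0.6320 / 0.4501 = 1.4041

1.404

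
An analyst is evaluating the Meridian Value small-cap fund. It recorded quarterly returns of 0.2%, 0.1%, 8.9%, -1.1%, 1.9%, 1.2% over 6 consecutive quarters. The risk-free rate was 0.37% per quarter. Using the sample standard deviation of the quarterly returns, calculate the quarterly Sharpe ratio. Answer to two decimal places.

0.42

Mean return r̄ = 11.20 / 6 = 1.8667%
Sample std dev = √[64.6133 / 5] = 3.5948%
Sharpe = (r̄ − rf) / σ = (1.8667 − 0.37) / 3.5948 = 1.4967 / 3.5948 = 0.4164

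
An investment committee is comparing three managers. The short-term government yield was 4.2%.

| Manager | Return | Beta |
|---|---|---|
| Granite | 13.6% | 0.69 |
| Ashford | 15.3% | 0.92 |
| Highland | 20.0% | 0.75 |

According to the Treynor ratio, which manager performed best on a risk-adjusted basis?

Highland

Granite: Treynor = (13.6% − 4.2%) / 0.69 = 13.623
Ashford: Treynor = (15.3% − 4.2%) / 0.92 = 12.065
Highland: Treynor = (20.0% − 4.2%) / 0.75 = 21.067
Highest: Highland (21.067).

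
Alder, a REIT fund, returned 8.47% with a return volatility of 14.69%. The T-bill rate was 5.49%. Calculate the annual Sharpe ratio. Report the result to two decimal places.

0.20

Sharpe = (Rp − Rf) / σp = (8.47% − 5.49%) / 14.69% = 2.98% / 14.69% = 0.2029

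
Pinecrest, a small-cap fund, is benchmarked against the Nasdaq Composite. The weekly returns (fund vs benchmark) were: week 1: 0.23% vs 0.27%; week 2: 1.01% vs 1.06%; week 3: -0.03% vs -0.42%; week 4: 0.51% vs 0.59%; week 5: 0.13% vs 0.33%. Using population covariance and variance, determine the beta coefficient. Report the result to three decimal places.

0.700

r̄p = 0.3700%,  r̄m = 0.3660%
Cov = Σ(rp − r̄p)(rm − r̄m) / 5 = 0.1624
Var(rm) = Σ(rm − r̄m)² / 5 = 0.2320
β = Cov / Var = 0.1624 / 0.2320 = 0.7000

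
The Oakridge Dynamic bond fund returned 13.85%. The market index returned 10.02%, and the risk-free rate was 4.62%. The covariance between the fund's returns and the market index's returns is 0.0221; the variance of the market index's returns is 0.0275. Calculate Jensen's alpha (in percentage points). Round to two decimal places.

4.89

β = Cov / Var = 0.0221 / 0.0275 = 0.8036
E[R] = Rf + β(Rm − Rf) = 4.62% + 0.8036 × (10.02% − 4.62%) = 8.9594%
α = Rp − E[R] = 13.85% − 8.9594% = 4.8906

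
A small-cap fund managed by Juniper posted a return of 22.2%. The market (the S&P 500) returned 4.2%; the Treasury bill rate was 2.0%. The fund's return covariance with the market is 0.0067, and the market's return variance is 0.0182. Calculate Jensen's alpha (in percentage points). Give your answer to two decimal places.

β = Cov / Var = 0.0067 / 0.0182 = 0.3681
E[R] = Rf + β(Rm − Rf) = 2.0% + 0.3681 × (4.2% − 2.0%) = 2.8098%
α = Rp − E[R] = 22.2% − 2.8098% = 19.3902

19.39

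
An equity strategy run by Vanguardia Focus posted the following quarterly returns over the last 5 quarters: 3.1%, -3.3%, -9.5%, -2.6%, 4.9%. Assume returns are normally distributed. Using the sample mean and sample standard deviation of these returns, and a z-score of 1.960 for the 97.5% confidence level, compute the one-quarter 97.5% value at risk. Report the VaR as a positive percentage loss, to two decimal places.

12.68

Mean return μ = -7.40 / 5 = -1.4800%
Sample std dev = √[130.5680 / 4] = 5.7133%
VaR = −(μ − z·σ) = −(-1.4800 − 1.960 × 5.7133) = −(-12.6781) = 12.6781%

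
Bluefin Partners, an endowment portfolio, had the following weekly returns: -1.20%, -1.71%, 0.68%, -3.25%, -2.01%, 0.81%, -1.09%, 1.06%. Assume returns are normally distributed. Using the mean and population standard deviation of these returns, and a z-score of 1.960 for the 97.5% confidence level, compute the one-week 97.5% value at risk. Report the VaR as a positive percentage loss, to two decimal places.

Mean return μ = -6.710 / 8 = -0.8388%
Σ(r − μ)² = (-1.2 − (-0.8388))² + (-1.71 − (-0.8388))² + … = 16.7689
σ = √[16.7689 / 8] = 1.4478%
VaR = −(μ − z·σ) = −(-0.8388 − 1.960 × 1.4478) = −(-3.6765) = 3.6765%

3.68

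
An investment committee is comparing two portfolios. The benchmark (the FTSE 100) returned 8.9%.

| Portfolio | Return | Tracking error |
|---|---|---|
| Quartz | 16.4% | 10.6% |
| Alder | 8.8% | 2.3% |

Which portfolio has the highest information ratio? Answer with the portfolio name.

Quartz: IR = (16.4% − 8.9%) / 10.6% = 0.708
Alder: IR = (8.8% − 8.9%) / 2.3% = -0.043
Highest: Quartz (0.708).

Quartz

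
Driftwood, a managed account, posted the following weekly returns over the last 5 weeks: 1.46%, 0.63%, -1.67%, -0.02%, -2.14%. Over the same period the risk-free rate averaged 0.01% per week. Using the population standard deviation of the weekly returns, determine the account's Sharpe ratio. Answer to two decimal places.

-0.26

r̄ = (1.46 + 0.63 − 1.67 − 0.02 − 2.14) / 5 = -0.3480%
Population σ = √[Σ(r − r̄)² / 5] = √[9.2919 / 5] = √1.8584 = 1.3632%
Sharpe = (r̄ − rf) / σ = (-0.3480 − 0.01) / 1.3632 = -0.3580 / 1.3632 = -0.2626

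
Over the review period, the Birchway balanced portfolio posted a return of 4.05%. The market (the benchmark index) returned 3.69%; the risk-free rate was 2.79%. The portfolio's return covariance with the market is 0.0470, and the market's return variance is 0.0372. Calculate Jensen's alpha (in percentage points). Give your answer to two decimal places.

0.12

β = Cov / Var = 0.0470 / 0.0372 = 1.2634
E[R] = Rf + β(Rm − Rf) = 2.79% + 1.2634 × (3.69% − 2.79%) = 3.9271%
α = Rp − E[R] = 4.05% − 3.9271% = 0.1229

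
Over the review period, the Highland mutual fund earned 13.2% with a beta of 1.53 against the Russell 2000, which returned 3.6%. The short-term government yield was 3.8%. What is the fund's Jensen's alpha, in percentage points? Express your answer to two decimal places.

CAPM expected return = Rf + β(Rm − Rf) = 3.8% + 1.53 × (3.6% − 3.8%) = 3.8 + 1.53 × -0.20 = 3.4940%
Jensen's α = Rp − E[R] = 13.2% − 3.4940% = 9.7060

9.71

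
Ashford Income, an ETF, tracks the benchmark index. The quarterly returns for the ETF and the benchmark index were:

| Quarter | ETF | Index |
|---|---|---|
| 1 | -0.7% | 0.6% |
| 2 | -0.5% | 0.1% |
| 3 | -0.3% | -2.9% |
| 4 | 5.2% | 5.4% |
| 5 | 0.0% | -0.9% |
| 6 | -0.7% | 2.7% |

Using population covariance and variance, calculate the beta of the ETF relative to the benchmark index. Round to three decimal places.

r̄p = 0.5000%,  r̄m = 0.8333%
Cov = Σ(rp − r̄p)(rm − r̄m) / 6 = 4.0150
Var(rm) = Σ(rm − r̄m)² / 6 = 6.9789
β = Cov / Var = 4.0150 / 6.9789 = 0.5753

0.575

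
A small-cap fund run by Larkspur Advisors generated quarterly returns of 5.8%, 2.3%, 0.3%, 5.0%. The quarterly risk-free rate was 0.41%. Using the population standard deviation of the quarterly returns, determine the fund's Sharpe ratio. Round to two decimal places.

r̄ = (5.8 + 2.3 + 0.3 + 5) / 4 = 3.3500%
Σ(r − r̄)² = (5.8 − 3.3500)² + (2.3 − 3.3500)² + … = 19.1300
population σ = √(19.1300 / 4) = √4.7825 = 2.1869%
Sharpe = (r̄ − rf) / σ = (3.3500 − 0.41) / 2.1869 = 2.9400 / 2.1869 = 1.3444

1.34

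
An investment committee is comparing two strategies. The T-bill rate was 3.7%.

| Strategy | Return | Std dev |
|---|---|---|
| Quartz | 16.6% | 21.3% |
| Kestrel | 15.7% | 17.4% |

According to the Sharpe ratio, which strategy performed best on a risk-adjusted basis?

Kestrel

Quartz: Sharpe ratio = (16.6% − 3.7%) / 21.3% = 0.606
Kestrel: Sharpe ratio = (15.7% − 3.7%) / 17.4% = 0.690
Highest: Kestrel (0.690).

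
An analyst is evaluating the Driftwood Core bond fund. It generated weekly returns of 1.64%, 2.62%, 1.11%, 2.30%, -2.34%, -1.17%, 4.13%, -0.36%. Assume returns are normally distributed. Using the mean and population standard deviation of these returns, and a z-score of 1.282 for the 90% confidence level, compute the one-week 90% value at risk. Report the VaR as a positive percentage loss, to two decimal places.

1.58

Mean return μ = 7.930 / 8 = 0.9913%
Σ(r − μ)² = (1.64 − 0.9913)² + (2.62 − 0.9913)² + … = 32.2465
population σ = √(32.2465 / 8) = √4.0308 = 2.0077%
VaR = −(μ − z·σ) = −(0.9913 − 1.282 × 2.0077) = −(-1.5826) = 1.5826%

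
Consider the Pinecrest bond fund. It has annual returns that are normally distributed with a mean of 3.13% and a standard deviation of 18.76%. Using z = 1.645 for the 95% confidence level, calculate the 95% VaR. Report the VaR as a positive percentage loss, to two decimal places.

27.73

VaR (as % loss) = −(μ − z·σ) = −(3.13% − 1.645 × 18.76%) = −(-27.7302%) = 27.7302%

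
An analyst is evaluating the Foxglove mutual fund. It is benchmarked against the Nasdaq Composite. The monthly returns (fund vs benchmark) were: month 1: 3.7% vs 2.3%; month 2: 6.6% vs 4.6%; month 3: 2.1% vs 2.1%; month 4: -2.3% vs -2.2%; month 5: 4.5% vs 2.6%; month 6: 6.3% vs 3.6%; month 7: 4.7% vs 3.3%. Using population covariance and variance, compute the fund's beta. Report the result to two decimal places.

r̄p = 3.6571%,  r̄m = 2.3286%
Cov = Σ(rp − r̄p)(rm − r̄m) / 7 = 5.5169
Var(rm) = Σ(rm − r̄m)² / 7 = 4.0506
β = Cov / Var = 5.5169 / 4.0506 = 1.3620

1.36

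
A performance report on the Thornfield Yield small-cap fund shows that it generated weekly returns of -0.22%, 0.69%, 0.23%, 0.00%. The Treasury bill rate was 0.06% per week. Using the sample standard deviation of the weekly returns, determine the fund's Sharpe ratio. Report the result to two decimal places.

μ = (-0.22 + 0.69 + 0.23 + 0) / 4 = 0.700 / 4 = 0.1750%
Σ(r − μ)² = (-0.22 − 0.1750)² + (0.69 − 0.1750)² + … = 0.4549
σ = √[0.4549 / 3] = 0.3894%
Sharpe = (μ − rf) / σ = (0.1750 − 0.06) / 0.3894 = 0.1150 / 0.3894 = 0.2953

0.30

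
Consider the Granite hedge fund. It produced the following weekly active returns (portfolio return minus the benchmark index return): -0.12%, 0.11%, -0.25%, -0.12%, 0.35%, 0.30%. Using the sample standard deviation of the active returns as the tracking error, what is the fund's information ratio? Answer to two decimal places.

0.18

r̄ = (-0.12 + 0.11 − 0.25 − 0.12 + 0.35 + 0.3) / 6 = 0.270 / 6 = 0.0450%
Σ(r − r̄)² = (-0.12 − 0.0450)² + (0.11 − 0.0450)² + (-0.25 − 0.0450)² + … = 0.3038
sample σ = √(0.3038 / 5) = √0.0608 = 0.2466%
IR = r̄ / tracking error = 0.0450 / 0.2466 = 0.1825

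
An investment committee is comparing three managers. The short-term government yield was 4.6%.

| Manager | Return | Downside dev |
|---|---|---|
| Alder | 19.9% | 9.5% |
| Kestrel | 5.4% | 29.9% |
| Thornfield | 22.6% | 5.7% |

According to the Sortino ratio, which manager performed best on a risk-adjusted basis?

Alder: Sortino ratio = (19.9% − 4.6%) / 9.5% = 1.611
Kestrel: Sortino ratio = (5.4% − 4.6%) / 29.9% = 0.027
Thornfield: Sortino ratio = (22.6% − 4.6%) / 5.7% = 3.158
Highest: Thornfield (3.158).

Thornfield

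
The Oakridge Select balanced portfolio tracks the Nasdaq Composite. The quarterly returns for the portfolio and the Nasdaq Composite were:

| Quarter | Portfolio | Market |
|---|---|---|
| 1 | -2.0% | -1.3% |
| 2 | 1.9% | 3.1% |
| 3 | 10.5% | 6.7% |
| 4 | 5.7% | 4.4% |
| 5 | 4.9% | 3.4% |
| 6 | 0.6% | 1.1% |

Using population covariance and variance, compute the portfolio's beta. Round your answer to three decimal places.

1.548

r̄p = 3.6000%,  r̄m = 2.9000%
Cov = Σ(rp − r̄p)(rm − r̄m) / 6 = 9.7667
Var(rm) = Σ(rm − r̄m)² / 6 = 6.3100
β = Cov / Var = 9.7667 / 6.3100 = 1.5478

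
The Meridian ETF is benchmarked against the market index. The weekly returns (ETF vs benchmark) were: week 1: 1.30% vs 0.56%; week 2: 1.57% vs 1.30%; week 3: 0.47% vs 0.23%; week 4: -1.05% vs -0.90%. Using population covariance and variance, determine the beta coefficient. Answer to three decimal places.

r̄p = 0.5725%,  r̄m = 0.2975%
Cov = Σ(rp − r̄p)(rm − r̄m) / 4 = 0.7852
Var(rm) = Σ(rm − r̄m)² / 4 = 0.6281
β = Cov / Var = 0.7852 / 0.6281 = 1.2501

1.250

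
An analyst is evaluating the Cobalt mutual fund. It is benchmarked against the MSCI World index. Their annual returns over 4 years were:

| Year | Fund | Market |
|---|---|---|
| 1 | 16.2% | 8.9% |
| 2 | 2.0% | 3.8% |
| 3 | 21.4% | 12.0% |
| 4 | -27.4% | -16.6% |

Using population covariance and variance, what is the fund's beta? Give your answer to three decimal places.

1.688

r̄p = 3.0500%,  r̄m = 2.0250%
Cov = Σ(rp − r̄p)(rm − r̄m) / 4 = 209.6788
Var(rm) = Σ(rm − r̄m)² / 4 = 124.2019
β = Cov / Var = 209.6788 / 124.2019 = 1.6882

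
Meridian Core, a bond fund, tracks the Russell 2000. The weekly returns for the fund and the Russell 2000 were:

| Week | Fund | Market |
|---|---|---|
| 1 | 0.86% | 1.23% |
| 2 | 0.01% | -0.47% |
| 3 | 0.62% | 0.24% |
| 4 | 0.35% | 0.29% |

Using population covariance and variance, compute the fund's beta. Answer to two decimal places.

r̄p = 0.4600%,  r̄m = 0.3225%
Cov = Σ(rp − r̄p)(rm − r̄m) / 4 = 0.1775
Var(rm) = Σ(rm − r̄m)² / 4 = 0.3649
β = Cov / Var = 0.1775 / 0.3649 = 0.4864

0.49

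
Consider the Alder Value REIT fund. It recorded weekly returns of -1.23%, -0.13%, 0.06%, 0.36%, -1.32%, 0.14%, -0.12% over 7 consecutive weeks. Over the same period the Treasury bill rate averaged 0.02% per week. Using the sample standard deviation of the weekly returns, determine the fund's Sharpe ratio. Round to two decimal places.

Mean return r̄ = -2.240 / 7 = -0.3200%
Σ(r − r̄)² = (-1.23 − (-0.3200))² + (-0.13 − (-0.3200))² + … = 2.7226
σ = √[2.7226 / 6] = 0.6736%
Sharpe = (r̄ − rf) / σ = (-0.3200 − 0.02) / 0.6736 = -0.3400 / 0.6736 = -0.5048

-0.50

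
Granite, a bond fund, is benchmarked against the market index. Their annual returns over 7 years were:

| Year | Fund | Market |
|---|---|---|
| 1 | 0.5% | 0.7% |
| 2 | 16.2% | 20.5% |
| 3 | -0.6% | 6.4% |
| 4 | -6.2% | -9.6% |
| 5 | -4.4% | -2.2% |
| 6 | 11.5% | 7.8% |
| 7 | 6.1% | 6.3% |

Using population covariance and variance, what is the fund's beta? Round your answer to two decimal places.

r̄p = 3.3000%,  r̄m = 4.2714%
Cov = Σ(rp − r̄p)(rm − r̄m) / 7 = 61.0386
Var(rm) = Σ(rm − r̄m)² / 7 = 75.9306
β = Cov / Var = 61.0386 / 75.9306 = 0.8039

0.80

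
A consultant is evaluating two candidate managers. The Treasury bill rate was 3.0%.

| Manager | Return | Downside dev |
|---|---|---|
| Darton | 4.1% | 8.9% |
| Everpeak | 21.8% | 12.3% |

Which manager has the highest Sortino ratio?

Everpeak

Darton: Sortino ratio = (4.1% − 3.0%) / 8.9% = 0.124
Everpeak: Sortino ratio = (21.8% − 3.0%) / 12.3% = 1.528
Highest: Everpeak (1.528).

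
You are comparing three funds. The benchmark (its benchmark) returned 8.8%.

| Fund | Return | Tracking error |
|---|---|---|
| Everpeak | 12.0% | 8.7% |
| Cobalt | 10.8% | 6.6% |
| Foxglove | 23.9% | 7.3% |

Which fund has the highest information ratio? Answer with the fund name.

Everpeak: IR = (12.0% − 8.8%) / 8.7% = 0.368
Cobalt: IR = (10.8% − 8.8%) / 6.6% = 0.303
Foxglove: IR = (23.9% − 8.8%) / 7.3% = 2.068
Highest: Foxglove (2.068).

Foxglove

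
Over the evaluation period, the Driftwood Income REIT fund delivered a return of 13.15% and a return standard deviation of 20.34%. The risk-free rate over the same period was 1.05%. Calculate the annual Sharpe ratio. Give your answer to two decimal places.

0.59

Sharpe = (Rp − Rf) / σp = (13.15% − 1.05%) / 20.34% = 12.10% / 20.34% = 0.5949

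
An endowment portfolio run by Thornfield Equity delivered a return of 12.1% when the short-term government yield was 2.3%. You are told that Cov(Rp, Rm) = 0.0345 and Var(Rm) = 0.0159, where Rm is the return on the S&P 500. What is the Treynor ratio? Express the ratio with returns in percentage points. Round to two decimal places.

4.52

β = Cov / Var = 0.0345 / 0.0159 = 2.1698
Treynor = (Rp − Rf) / β = (12.1% − 2.3%) / 2.1698 = 9.80 / 2.1698 = 4.5165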